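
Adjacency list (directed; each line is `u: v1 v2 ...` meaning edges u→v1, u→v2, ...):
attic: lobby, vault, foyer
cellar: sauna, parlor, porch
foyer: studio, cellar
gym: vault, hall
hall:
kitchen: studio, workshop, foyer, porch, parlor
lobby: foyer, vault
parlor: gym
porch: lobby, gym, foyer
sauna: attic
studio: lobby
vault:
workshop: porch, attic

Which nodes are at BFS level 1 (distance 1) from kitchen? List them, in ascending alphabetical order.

Level 0: kitchen
Level 1: foyer, parlor, porch, studio, workshop
Level 2: attic, cellar, gym, lobby
Level 3: hall, sauna, vault

foyer, parlor, porch, studio, workshop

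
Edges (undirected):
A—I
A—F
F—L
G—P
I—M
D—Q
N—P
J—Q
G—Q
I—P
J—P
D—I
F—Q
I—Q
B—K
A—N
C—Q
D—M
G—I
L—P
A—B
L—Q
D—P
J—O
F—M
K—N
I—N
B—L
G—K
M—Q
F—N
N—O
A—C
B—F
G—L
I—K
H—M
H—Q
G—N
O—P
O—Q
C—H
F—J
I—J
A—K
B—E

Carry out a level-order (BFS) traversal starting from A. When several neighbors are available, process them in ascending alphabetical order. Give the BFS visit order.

A → B → C → F → I → K → N → E → L → H → Q → J → M → D → G → P → O

Visit A; enqueue B, C, F, I, K, N → queue [B, C, F, I, K, N]
Visit B; enqueue E, L → queue [C, F, I, K, N, E, L]
Visit C; enqueue H, Q → queue [F, I, K, N, E, L, H, Q]
Visit F; enqueue J, M → queue [I, K, N, E, L, H, Q, J, M]
Visit I; enqueue D, G, P → queue [K, N, E, L, H, Q, J, M, D, G, P]
Visit K → queue [N, E, L, H, Q, J, M, D, G, P]
Visit N; enqueue O → queue [E, L, H, Q, J, M, D, G, P, O]
Visit E → queue [L, H, Q, J, M, D, G, P, O]
Visit L → queue [H, Q, J, M, D, G, P, O]
Visit H → queue [Q, J, M, D, G, P, O]
Visit Q → queue [J, M, D, G, P, O]
Visit J → queue [M, D, G, P, O]
Visit M → queue [D, G, P, O]
Visit D → queue [G, P, O]
Visit G → queue [P, O]
Visit P → queue [O]
Visit O → queue []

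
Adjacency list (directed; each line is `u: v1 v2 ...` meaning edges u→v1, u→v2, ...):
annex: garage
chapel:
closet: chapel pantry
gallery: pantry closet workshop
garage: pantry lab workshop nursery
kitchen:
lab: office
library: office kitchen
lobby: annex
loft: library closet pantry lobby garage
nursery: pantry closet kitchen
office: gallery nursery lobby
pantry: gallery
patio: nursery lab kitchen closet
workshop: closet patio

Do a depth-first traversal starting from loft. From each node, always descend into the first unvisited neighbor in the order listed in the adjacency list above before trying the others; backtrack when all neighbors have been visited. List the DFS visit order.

Visit loft
loft → library
library → office
office → gallery
gallery → pantry
gallery → closet
closet → chapel
gallery → workshop
workshop → patio
patio → nursery
nursery → kitchen
patio → lab
office → lobby
lobby → annex
annex → garage

loft library office gallery pantry closet chapel workshop patio nursery kitchen lab lobby annex garage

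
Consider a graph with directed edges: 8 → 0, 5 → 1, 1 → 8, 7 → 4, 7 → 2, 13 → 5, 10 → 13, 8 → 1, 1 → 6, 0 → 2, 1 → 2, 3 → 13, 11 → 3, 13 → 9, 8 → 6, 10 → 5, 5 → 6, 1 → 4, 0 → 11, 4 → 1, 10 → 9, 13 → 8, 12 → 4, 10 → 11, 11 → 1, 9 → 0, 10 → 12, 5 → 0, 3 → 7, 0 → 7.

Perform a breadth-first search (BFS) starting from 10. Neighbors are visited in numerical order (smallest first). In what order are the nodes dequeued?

Visit 10; enqueue 5, 9, 11, 12, 13 → queue [5, 9, 11, 12, 13]
Visit 5; enqueue 0, 1, 6 → queue [9, 11, 12, 13, 0, 1, 6]
Visit 9 → queue [11, 12, 13, 0, 1, 6]
Visit 11; enqueue 3 → queue [12, 13, 0, 1, 6, 3]
Visit 12; enqueue 4 → queue [13, 0, 1, 6, 3, 4]
Visit 13; enqueue 8 → queue [0, 1, 6, 3, 4, 8]
Visit 0; enqueue 2, 7 → queue [1, 6, 3, 4, 8, 2, 7]
Visit 1 → queue [6, 3, 4, 8, 2, 7]
Visit 6 → queue [3, 4, 8, 2, 7]
Visit 3 → queue [4, 8, 2, 7]
Visit 4 → queue [8, 2, 7]
Visit 8 → queue [2, 7]
Visit 2 → queue [7]
Visit 7 → queue []

10, 5, 9, 11, 12, 13, 0, 1, 6, 3, 4, 8, 2, 7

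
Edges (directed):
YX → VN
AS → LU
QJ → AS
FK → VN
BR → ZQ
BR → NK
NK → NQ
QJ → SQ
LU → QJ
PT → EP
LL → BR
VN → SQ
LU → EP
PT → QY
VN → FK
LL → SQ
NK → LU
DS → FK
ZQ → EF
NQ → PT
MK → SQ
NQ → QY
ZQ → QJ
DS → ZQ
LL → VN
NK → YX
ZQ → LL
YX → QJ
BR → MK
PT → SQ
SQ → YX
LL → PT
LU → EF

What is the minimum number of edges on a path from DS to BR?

3

Level 0: DS
Level 1: FK, ZQ
Level 2: EF, LL, QJ, VN
Level 3: AS, BR, PT, SQ
Level 4: EP, LU, MK, NK, QY, YX
Level 5: NQ
BR first appears at level 3.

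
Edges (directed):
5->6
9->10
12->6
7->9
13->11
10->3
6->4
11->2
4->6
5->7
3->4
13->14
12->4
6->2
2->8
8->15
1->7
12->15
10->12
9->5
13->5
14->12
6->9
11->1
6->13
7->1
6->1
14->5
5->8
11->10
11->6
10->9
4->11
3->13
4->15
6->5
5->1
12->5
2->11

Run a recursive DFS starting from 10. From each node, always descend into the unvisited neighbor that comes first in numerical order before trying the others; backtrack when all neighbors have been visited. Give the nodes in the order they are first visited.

10 3 4 6 1 7 9 5 8 15 2 11 13 14 12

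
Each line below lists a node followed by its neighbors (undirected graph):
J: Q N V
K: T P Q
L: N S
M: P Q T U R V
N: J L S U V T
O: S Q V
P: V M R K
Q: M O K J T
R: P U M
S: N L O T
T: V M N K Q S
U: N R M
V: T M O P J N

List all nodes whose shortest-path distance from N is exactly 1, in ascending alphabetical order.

J, L, S, T, U, V

Level 0: N
Level 1: J, L, S, T, U, V
Level 2: K, M, O, P, Q, R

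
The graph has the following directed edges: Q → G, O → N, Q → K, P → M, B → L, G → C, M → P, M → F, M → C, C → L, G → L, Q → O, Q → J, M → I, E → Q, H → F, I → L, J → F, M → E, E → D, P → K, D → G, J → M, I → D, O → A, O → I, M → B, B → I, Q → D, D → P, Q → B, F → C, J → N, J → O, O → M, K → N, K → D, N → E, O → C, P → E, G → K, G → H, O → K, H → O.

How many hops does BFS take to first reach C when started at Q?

Level 0: Q
Level 1: B, D, G, J, K, O
Level 2: A, C, F, H, I, L, M, N, P
Level 3: E
C first appears at level 2.

2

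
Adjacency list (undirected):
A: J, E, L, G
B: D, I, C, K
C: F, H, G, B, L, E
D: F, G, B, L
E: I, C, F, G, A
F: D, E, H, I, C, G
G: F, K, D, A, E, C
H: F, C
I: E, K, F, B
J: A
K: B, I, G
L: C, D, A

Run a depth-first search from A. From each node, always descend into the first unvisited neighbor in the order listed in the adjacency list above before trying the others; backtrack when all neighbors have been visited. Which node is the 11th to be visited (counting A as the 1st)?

Visit A
A → J
A → E
E → I
I → K
K → B
B → D
D → F
F → H
H → C
C → G
C → L

Visit order: A, J, E, I, K, B, D, F, H, C, G, L

G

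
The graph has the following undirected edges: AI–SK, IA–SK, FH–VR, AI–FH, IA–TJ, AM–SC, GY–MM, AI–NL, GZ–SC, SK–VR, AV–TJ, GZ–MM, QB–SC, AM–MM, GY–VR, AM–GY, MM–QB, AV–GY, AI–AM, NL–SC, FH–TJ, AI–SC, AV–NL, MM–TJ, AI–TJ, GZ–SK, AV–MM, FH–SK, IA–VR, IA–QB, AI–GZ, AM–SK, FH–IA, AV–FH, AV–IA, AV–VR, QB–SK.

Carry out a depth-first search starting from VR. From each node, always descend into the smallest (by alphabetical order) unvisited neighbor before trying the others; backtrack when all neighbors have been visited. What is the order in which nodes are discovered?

Visit VR
VR → AV
AV → FH
FH → AI
AI → AM
AM → GY
GY → MM
MM → GZ
GZ → SC
SC → NL
SC → QB
QB → IA
IA → SK
IA → TJ

VR, AV, FH, AI, AM, GY, MM, GZ, SC, NL, QB, IA, SK, TJ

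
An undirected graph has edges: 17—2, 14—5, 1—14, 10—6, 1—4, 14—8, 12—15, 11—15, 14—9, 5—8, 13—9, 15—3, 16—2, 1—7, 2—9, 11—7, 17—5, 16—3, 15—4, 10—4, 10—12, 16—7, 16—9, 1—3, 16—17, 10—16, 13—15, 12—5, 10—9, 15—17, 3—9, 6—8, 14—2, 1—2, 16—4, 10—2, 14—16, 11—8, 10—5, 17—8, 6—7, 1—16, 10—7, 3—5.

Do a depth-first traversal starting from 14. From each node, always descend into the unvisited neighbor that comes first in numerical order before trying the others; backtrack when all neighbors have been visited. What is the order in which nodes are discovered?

14 → 1 → 2 → 9 → 3 → 5 → 8 → 6 → 7 → 10 → 4 → 15 → 11 → 12 → 13 → 17 → 16

Visit 14
14 → 1
1 → 2
2 → 9
9 → 3
3 → 5
5 → 8
8 → 6
6 → 7
7 → 10
10 → 4
4 → 15
15 → 11
15 → 12
15 → 13
15 → 17
17 → 16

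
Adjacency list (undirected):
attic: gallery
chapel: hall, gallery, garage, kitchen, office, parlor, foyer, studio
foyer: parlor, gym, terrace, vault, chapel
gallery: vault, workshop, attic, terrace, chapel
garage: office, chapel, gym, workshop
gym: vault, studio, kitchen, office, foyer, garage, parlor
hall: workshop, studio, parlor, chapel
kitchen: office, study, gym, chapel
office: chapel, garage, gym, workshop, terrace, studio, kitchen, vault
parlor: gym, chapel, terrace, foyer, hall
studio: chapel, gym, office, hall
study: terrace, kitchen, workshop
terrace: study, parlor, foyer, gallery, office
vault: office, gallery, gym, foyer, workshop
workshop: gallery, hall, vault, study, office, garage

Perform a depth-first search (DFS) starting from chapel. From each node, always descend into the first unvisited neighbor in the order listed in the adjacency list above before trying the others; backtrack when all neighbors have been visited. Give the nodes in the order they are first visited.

Visit chapel
chapel → hall
hall → workshop
workshop → gallery
gallery → vault
vault → office
office → garage
garage → gym
gym → studio
gym → kitchen
kitchen → study
study → terrace
terrace → parlor
parlor → foyer
gallery → attic

chapel → hall → workshop → gallery → vault → office → garage → gym → studio → kitchen → study → terrace → parlor → foyer → attic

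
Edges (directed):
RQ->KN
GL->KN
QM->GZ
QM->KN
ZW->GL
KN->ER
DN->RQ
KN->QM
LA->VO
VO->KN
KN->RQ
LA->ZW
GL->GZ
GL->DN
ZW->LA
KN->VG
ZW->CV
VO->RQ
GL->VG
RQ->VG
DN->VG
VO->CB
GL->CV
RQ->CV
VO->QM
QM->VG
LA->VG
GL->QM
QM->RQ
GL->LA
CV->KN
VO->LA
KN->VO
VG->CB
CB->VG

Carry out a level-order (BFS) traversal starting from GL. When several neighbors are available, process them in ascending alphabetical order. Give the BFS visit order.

GL -> CV -> DN -> GZ -> KN -> LA -> QM -> VG -> RQ -> ER -> VO -> ZW -> CB

Visit GL; enqueue CV, DN, GZ, KN, LA, QM, VG → queue [CV, DN, GZ, KN, LA, QM, VG]
Visit CV → queue [DN, GZ, KN, LA, QM, VG]
Visit DN; enqueue RQ → queue [GZ, KN, LA, QM, VG, RQ]
Visit GZ → queue [KN, LA, QM, VG, RQ]
Visit KN; enqueue ER, VO → queue [LA, QM, VG, RQ, ER, VO]
Visit LA; enqueue ZW → queue [QM, VG, RQ, ER, VO, ZW]
Visit QM → queue [VG, RQ, ER, VO, ZW]
Visit VG; enqueue CB → queue [RQ, ER, VO, ZW, CB]
Visit RQ → queue [ER, VO, ZW, CB]
Visit ER → queue [VO, ZW, CB]
Visit VO → queue [ZW, CB]
Visit ZW → queue [CB]
Visit CB → queue []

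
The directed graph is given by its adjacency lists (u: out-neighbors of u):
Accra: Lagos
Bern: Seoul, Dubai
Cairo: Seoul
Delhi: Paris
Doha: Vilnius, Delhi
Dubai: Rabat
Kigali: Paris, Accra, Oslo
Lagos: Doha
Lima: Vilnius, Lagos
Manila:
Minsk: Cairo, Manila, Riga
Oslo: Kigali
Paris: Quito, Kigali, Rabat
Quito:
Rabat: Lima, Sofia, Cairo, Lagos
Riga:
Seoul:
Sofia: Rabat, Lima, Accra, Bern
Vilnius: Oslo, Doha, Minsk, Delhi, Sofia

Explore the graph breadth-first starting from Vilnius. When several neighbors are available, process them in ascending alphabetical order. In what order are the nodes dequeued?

Visit Vilnius; enqueue Delhi, Doha, Minsk, Oslo, Sofia → queue [Delhi, Doha, Minsk, Oslo, Sofia]
Visit Delhi; enqueue Paris → queue [Doha, Minsk, Oslo, Sofia, Paris]
Visit Doha → queue [Minsk, Oslo, Sofia, Paris]
Visit Minsk; enqueue Cairo, Manila, Riga → queue [Oslo, Sofia, Paris, Cairo, Manila, Riga]
Visit Oslo; enqueue Kigali → queue [Sofia, Paris, Cairo, Manila, Riga, Kigali]
Visit Sofia; enqueue Accra, Bern, Lima, Rabat → queue [Paris, Cairo, Manila, Riga, Kigali, Accra, Bern, Lima, Rabat]
Visit Paris; enqueue Quito → queue [Cairo, Manila, Riga, Kigali, Accra, Bern, Lima, Rabat, Quito]
Visit Cairo; enqueue Seoul → queue [Manila, Riga, Kigali, Accra, Bern, Lima, Rabat, Quito, Seoul]
Visit Manila → queue [Riga, Kigali, Accra, Bern, Lima, Rabat, Quito, Seoul]
Visit Riga → queue [Kigali, Accra, Bern, Lima, Rabat, Quito, Seoul]
Visit Kigali → queue [Accra, Bern, Lima, Rabat, Quito, Seoul]
Visit Accra; enqueue Lagos → queue [Bern, Lima, Rabat, Quito, Seoul, Lagos]
Visit Bern; enqueue Dubai → queue [Lima, Rabat, Quito, Seoul, Lagos, Dubai]
Visit Lima → queue [Rabat, Quito, Seoul, Lagos, Dubai]
Visit Rabat → queue [Quito, Seoul, Lagos, Dubai]
Visit Quito → queue [Seoul, Lagos, Dubai]
Visit Seoul → queue [Lagos, Dubai]
Visit Lagos → queue [Dubai]
Visit Dubai → queue []

Vilnius -> Delhi -> Doha -> Minsk -> Oslo -> Sofia -> Paris -> Cairo -> Manila -> Riga -> Kigali -> Accra -> Bern -> Lima -> Rabat -> Quito -> Seoul -> Lagos -> Dubai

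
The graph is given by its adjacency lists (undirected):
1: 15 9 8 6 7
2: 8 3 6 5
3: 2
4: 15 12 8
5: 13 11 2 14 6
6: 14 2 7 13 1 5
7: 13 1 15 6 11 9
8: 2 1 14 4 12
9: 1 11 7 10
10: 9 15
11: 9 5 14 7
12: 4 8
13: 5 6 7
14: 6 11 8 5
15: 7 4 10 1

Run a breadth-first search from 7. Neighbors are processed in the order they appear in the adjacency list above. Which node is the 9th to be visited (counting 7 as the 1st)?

8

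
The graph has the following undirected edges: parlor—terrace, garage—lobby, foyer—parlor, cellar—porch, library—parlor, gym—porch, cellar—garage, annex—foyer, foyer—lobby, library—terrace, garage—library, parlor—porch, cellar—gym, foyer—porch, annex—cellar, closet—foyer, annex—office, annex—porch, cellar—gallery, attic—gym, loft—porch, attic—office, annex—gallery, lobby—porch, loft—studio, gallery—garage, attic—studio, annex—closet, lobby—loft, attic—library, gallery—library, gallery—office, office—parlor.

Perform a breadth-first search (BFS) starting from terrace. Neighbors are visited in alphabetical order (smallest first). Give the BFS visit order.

Visit terrace; enqueue library, parlor → queue [library, parlor]
Visit library; enqueue attic, gallery, garage → queue [parlor, attic, gallery, garage]
Visit parlor; enqueue foyer, office, porch → queue [attic, gallery, garage, foyer, office, porch]
Visit attic; enqueue gym, studio → queue [gallery, garage, foyer, office, porch, gym, studio]
Visit gallery; enqueue annex, cellar → queue [garage, foyer, office, porch, gym, studio, annex, cellar]
Visit garage; enqueue lobby → queue [foyer, office, porch, gym, studio, annex, cellar, lobby]
Visit foyer; enqueue closet → queue [office, porch, gym, studio, annex, cellar, lobby, closet]
Visit office → queue [porch, gym, studio, annex, cellar, lobby, closet]
Visit porch; enqueue loft → queue [gym, studio, annex, cellar, lobby, closet, loft]
Visit gym → queue [studio, annex, cellar, lobby, closet, loft]
Visit studio → queue [annex, cellar, lobby, closet, loft]
Visit annex → queue [cellar, lobby, closet, loft]
Visit cellar → queue [lobby, closet, loft]
Visit lobby → queue [closet, loft]
Visit closet → queue [loft]
Visit loft → queue []

terrace → library → parlor → attic → gallery → garage → foyer → office → porch → gym → studio → annex → cellar → lobby → closet → loft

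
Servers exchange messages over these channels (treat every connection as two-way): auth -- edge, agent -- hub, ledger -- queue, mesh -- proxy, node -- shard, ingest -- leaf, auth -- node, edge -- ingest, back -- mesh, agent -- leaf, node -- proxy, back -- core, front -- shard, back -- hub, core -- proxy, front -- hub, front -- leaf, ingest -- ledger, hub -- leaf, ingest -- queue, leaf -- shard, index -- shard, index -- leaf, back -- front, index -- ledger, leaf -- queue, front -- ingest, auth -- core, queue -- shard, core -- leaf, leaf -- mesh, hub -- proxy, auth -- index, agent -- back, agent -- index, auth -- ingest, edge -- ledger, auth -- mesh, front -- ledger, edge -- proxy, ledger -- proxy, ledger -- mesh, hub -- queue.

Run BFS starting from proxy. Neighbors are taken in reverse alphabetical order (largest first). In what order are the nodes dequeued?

Visit proxy; enqueue node, mesh, ledger, hub, edge, core → queue [node, mesh, ledger, hub, edge, core]
Visit node; enqueue shard, auth → queue [mesh, ledger, hub, edge, core, shard, auth]
Visit mesh; enqueue leaf, back → queue [ledger, hub, edge, core, shard, auth, leaf, back]
Visit ledger; enqueue queue, ingest, index, front → queue [hub, edge, core, shard, auth, leaf, back, queue, ingest, index, front]
Visit hub; enqueue agent → queue [edge, core, shard, auth, leaf, back, queue, ingest, index, front, agent]
Visit edge → queue [core, shard, auth, leaf, back, queue, ingest, index, front, agent]
Visit core → queue [shard, auth, leaf, back, queue, ingest, index, front, agent]
Visit shard → queue [auth, leaf, back, queue, ingest, index, front, agent]
Visit auth → queue [leaf, back, queue, ingest, index, front, agent]
Visit leaf → queue [back, queue, ingest, index, front, agent]
Visit back → queue [queue, ingest, index, front, agent]
Visit queue → queue [ingest, index, front, agent]
Visit ingest → queue [index, front, agent]
Visit index → queue [front, agent]
Visit front → queue [agent]
Visit agent → queue []

proxy → node → mesh → ledger → hub → edge → core → shard → auth → leaf → back → queue → ingest → index → front → agent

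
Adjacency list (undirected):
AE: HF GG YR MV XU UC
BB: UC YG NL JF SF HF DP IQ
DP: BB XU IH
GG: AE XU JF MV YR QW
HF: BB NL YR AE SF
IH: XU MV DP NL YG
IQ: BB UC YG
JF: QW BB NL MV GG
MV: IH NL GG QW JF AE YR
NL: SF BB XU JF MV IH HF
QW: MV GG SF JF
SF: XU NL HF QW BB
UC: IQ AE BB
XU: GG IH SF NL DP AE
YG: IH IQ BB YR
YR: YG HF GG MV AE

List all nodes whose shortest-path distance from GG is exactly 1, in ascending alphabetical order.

Level 0: GG
Level 1: AE, JF, MV, QW, XU, YR
Level 2: BB, DP, HF, IH, NL, SF, UC, YG
Level 3: IQ

AE, JF, MV, QW, XU, YR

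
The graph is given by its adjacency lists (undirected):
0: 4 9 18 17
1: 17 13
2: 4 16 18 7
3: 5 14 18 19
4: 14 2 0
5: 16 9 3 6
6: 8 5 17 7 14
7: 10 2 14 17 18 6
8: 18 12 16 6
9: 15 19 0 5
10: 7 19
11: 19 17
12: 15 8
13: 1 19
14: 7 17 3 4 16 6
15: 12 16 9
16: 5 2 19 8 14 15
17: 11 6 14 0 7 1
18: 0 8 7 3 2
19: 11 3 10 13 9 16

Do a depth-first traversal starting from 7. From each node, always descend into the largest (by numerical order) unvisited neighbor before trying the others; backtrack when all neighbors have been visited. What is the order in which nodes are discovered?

Visit 7
7 → 18
18 → 8
8 → 16
16 → 19
19 → 13
13 → 1
1 → 17
17 → 14
14 → 6
6 → 5
5 → 9
9 → 15
15 → 12
9 → 0
0 → 4
4 → 2
5 → 3
17 → 11
19 → 10

7 → 18 → 8 → 16 → 19 → 13 → 1 → 17 → 14 → 6 → 5 → 9 → 15 → 12 → 0 → 4 → 2 → 3 → 11 → 10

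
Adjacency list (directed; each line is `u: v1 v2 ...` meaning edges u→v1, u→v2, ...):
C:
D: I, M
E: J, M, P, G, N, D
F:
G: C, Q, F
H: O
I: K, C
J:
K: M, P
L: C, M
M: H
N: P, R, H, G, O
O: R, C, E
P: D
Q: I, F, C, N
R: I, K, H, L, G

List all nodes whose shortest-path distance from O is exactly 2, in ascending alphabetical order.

Level 0: O
Level 1: C, E, R
Level 2: D, G, H, I, J, K, L, M, N, P
Level 3: F, Q

D, G, H, I, J, K, L, M, N, P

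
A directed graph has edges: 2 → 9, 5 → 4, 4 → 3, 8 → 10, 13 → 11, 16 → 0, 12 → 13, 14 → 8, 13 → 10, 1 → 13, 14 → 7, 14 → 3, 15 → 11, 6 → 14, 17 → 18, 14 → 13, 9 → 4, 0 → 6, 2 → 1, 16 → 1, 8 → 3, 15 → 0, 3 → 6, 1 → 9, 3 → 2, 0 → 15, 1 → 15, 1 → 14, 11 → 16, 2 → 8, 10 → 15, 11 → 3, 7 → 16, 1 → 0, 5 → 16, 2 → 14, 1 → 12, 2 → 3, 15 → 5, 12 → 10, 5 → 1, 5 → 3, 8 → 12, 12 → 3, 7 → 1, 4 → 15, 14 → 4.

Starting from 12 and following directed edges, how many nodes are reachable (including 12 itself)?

17

BFS from 12 visits: 12, 3, 10, 13, 2, 6, 15, 11, 1, 8, 9, 14, 0, 5, 16, 4, 7
Reachable nodes: 17 of 19 total.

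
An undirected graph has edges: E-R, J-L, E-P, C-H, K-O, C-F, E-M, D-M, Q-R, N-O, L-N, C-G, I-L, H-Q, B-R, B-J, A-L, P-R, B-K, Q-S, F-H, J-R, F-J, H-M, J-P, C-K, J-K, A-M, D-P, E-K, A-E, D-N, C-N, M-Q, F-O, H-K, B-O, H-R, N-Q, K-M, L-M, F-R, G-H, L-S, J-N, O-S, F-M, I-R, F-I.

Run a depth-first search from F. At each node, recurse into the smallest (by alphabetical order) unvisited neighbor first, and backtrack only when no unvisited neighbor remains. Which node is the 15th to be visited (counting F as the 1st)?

Visit F
F → C
C → G
G → H
H → K
K → B
B → J
J → L
L → A
A → E
E → M
M → D
D → N
N → O
O → S
S → Q
Q → R
R → I
R → P

Visit order: F, C, G, H, K, B, J, L, A, E, M, D, N, O, S, Q, R, I, P

S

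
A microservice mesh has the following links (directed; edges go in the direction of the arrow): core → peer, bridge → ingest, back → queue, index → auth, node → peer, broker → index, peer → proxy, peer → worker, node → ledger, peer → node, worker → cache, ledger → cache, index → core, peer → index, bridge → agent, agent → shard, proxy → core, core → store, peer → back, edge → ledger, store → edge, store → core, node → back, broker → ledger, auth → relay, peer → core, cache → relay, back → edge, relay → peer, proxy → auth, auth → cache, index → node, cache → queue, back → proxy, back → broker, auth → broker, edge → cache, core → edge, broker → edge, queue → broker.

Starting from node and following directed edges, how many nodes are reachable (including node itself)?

15

BFS from node visits: node, back, ledger, peer, broker, edge, proxy, queue, cache, core, index, worker, auth, relay, store
Reachable nodes: 15 of 19 total.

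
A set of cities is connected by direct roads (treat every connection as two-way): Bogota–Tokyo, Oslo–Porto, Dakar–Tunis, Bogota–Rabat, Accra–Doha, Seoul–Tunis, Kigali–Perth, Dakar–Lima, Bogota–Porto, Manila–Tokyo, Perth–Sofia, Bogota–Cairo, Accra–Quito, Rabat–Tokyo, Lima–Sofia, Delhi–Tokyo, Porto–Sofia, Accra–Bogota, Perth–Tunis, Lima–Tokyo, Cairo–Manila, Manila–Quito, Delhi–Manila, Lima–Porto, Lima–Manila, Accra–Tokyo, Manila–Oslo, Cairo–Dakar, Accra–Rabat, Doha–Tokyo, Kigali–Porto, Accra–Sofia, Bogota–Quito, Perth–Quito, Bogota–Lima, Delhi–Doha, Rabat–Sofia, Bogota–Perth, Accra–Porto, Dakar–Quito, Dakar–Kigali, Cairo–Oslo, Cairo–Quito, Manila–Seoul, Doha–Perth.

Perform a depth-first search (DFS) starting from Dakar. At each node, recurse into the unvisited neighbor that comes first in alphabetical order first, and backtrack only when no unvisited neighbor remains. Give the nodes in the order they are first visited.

Dakar Cairo Bogota Accra Doha Delhi Manila Lima Porto Kigali Perth Quito Sofia Rabat Tokyo Tunis Seoul Oslo

Visit Dakar
Dakar → Cairo
Cairo → Bogota
Bogota → Accra
Accra → Doha
Doha → Delhi
Delhi → Manila
Manila → Lima
Lima → Porto
Porto → Kigali
Kigali → Perth
Perth → Quito
Perth → Sofia
Sofia → Rabat
Rabat → Tokyo
Perth → Tunis
Tunis → Seoul
Porto → Oslo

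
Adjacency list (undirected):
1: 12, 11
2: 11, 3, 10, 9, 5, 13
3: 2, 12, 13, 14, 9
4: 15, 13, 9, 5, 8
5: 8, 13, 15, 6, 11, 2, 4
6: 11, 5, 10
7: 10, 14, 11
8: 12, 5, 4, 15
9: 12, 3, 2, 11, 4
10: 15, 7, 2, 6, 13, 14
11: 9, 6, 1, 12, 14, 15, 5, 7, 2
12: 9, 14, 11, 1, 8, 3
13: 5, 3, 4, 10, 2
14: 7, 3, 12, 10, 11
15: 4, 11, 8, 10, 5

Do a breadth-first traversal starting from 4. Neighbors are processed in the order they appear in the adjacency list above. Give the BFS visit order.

4, 15, 13, 9, 5, 8, 11, 10, 3, 2, 12, 6, 1, 14, 7

Visit 4; enqueue 15, 13, 9, 5, 8 → queue [15, 13, 9, 5, 8]
Visit 15; enqueue 11, 10 → queue [13, 9, 5, 8, 11, 10]
Visit 13; enqueue 3, 2 → queue [9, 5, 8, 11, 10, 3, 2]
Visit 9; enqueue 12 → queue [5, 8, 11, 10, 3, 2, 12]
Visit 5; enqueue 6 → queue [8, 11, 10, 3, 2, 12, 6]
Visit 8 → queue [11, 10, 3, 2, 12, 6]
Visit 11; enqueue 1, 14, 7 → queue [10, 3, 2, 12, 6, 1, 14, 7]
Visit 10 → queue [3, 2, 12, 6, 1, 14, 7]
Visit 3 → queue [2, 12, 6, 1, 14, 7]
Visit 2 → queue [12, 6, 1, 14, 7]
Visit 12 → queue [6, 1, 14, 7]
Visit 6 → queue [1, 14, 7]
Visit 1 → queue [14, 7]
Visit 14 → queue [7]
Visit 7 → queue []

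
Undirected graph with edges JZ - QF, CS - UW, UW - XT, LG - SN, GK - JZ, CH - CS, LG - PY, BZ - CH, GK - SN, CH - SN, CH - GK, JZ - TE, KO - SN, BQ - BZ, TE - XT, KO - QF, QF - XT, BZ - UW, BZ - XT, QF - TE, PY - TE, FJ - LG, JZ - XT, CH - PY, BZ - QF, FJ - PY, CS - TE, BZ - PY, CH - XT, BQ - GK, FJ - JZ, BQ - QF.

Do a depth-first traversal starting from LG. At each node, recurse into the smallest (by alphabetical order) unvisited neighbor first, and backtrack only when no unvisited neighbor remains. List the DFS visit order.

Visit LG
LG → FJ
FJ → JZ
JZ → GK
GK → BQ
BQ → BZ
BZ → CH
CH → CS
CS → TE
TE → PY
TE → QF
QF → KO
KO → SN
QF → XT
XT → UW

LG FJ JZ GK BQ BZ CH CS TE PY QF KO SN XT UW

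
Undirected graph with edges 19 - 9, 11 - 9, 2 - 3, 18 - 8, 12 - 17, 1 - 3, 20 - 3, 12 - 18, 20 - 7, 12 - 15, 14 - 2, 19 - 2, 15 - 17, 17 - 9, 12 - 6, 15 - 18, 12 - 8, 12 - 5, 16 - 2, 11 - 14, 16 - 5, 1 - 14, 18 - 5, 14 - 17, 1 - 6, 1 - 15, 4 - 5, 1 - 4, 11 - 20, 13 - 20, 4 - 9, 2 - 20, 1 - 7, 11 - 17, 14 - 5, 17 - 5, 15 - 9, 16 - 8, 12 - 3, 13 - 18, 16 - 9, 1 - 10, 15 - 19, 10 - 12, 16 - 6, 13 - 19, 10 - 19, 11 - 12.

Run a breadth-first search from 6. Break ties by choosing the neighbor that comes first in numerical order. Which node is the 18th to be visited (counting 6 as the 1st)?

20

Visit 6; enqueue 1, 12, 16 → queue [1, 12, 16]
Visit 1; enqueue 3, 4, 7, 10, 14, 15 → queue [12, 16, 3, 4, 7, 10, 14, 15]
Visit 12; enqueue 5, 8, 11, 17, 18 → queue [16, 3, 4, 7, 10, 14, 15, 5, 8, 11, 17, 18]
Visit 16; enqueue 2, 9 → queue [3, 4, 7, 10, 14, 15, 5, 8, 11, 17, 18, 2, 9]
Visit 3; enqueue 20 → queue [4, 7, 10, 14, 15, 5, 8, 11, 17, 18, 2, 9, 20]
Visit 4 → queue [7, 10, 14, 15, 5, 8, 11, 17, 18, 2, 9, 20]
Visit 7 → queue [10, 14, 15, 5, 8, 11, 17, 18, 2, 9, 20]
Visit 10; enqueue 19 → queue [14, 15, 5, 8, 11, 17, 18, 2, 9, 20, 19]
Visit 14 → queue [15, 5, 8, 11, 17, 18, 2, 9, 20, 19]
Visit 15 → queue [5, 8, 11, 17, 18, 2, 9, 20, 19]
Visit 5 → queue [8, 11, 17, 18, 2, 9, 20, 19]
Visit 8 → queue [11, 17, 18, 2, 9, 20, 19]
Visit 11 → queue [17, 18, 2, 9, 20, 19]
Visit 17 → queue [18, 2, 9, 20, 19]
Visit 18; enqueue 13 → queue [2, 9, 20, 19, 13]
Visit 2 → queue [9, 20, 19, 13]
Visit 9 → queue [20, 19, 13]
Visit 20 → queue [19, 13]
Visit 19 → queue [13]
Visit 13 → queue []

Visit order: 6, 1, 12, 16, 3, 4, 7, 10, 14, 15, 5, 8, 11, 17, 18, 2, 9, 20, 19, 13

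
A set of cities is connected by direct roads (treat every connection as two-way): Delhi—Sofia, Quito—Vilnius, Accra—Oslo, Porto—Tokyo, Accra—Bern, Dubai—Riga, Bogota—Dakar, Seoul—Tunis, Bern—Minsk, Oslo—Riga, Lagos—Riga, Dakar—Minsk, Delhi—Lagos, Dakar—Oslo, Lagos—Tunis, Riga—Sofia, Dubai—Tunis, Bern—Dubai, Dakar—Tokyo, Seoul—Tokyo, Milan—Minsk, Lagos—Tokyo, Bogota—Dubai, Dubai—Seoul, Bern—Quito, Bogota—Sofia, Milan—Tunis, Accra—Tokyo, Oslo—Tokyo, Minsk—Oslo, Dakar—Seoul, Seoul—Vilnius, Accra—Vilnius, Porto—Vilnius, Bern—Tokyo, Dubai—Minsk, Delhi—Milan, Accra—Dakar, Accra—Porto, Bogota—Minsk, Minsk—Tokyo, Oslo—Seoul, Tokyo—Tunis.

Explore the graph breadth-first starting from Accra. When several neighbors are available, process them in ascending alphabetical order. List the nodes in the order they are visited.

Visit Accra; enqueue Bern, Dakar, Oslo, Porto, Tokyo, Vilnius → queue [Bern, Dakar, Oslo, Porto, Tokyo, Vilnius]
Visit Bern; enqueue Dubai, Minsk, Quito → queue [Dakar, Oslo, Porto, Tokyo, Vilnius, Dubai, Minsk, Quito]
Visit Dakar; enqueue Bogota, Seoul → queue [Oslo, Porto, Tokyo, Vilnius, Dubai, Minsk, Quito, Bogota, Seoul]
Visit Oslo; enqueue Riga → queue [Porto, Tokyo, Vilnius, Dubai, Minsk, Quito, Bogota, Seoul, Riga]
Visit Porto → queue [Tokyo, Vilnius, Dubai, Minsk, Quito, Bogota, Seoul, Riga]
Visit Tokyo; enqueue Lagos, Tunis → queue [Vilnius, Dubai, Minsk, Quito, Bogota, Seoul, Riga, Lagos, Tunis]
Visit Vilnius → queue [Dubai, Minsk, Quito, Bogota, Seoul, Riga, Lagos, Tunis]
Visit Dubai → queue [Minsk, Quito, Bogota, Seoul, Riga, Lagos, Tunis]
Visit Minsk; enqueue Milan → queue [Quito, Bogota, Seoul, Riga, Lagos, Tunis, Milan]
Visit Quito → queue [Bogota, Seoul, Riga, Lagos, Tunis, Milan]
Visit Bogota; enqueue Sofia → queue [Seoul, Riga, Lagos, Tunis, Milan, Sofia]
Visit Seoul → queue [Riga, Lagos, Tunis, Milan, Sofia]
Visit Riga → queue [Lagos, Tunis, Milan, Sofia]
Visit Lagos; enqueue Delhi → queue [Tunis, Milan, Sofia, Delhi]
Visit Tunis → queue [Milan, Sofia, Delhi]
Visit Milan → queue [Sofia, Delhi]
Visit Sofia → queue [Delhi]
Visit Delhi → queue []

Accra -> Bern -> Dakar -> Oslo -> Porto -> Tokyo -> Vilnius -> Dubai -> Minsk -> Quito -> Bogota -> Seoul -> Riga -> Lagos -> Tunis -> Milan -> Sofia -> Delhi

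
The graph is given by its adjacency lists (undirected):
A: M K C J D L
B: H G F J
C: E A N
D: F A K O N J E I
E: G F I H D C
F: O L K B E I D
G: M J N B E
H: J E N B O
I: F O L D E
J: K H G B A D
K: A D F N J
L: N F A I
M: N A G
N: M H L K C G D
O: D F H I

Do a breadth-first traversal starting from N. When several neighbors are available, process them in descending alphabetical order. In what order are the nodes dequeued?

N M L K H G D C A I F J O E B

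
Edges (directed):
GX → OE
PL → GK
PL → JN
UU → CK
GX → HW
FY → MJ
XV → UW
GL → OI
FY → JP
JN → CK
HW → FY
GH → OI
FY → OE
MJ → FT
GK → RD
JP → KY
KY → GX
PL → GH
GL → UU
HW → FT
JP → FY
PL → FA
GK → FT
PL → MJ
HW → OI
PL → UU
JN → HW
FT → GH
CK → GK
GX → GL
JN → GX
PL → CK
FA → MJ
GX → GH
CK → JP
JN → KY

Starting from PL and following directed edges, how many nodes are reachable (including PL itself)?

BFS from PL visits: PL, UU, MJ, JN, GK, GH, FA, CK, FT, KY, HW, GX, RD, OI, JP, FY, OE, GL
Reachable nodes: 18 of 20 total.

18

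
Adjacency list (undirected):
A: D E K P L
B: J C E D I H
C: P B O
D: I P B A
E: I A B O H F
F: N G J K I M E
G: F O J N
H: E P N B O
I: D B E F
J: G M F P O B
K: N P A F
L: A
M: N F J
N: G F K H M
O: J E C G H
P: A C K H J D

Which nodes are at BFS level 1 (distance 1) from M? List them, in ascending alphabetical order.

Level 0: M
Level 1: F, J, N
Level 2: B, E, G, H, I, K, O, P
Level 3: A, C, D
Level 4: L

F, J, N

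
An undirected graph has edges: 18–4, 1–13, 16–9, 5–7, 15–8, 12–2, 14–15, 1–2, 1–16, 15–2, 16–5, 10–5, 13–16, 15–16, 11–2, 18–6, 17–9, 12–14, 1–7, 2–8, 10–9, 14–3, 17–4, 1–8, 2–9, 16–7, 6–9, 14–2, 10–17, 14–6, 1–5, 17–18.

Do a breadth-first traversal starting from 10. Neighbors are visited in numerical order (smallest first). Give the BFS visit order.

Visit 10; enqueue 5, 9, 17 → queue [5, 9, 17]
Visit 5; enqueue 1, 7, 16 → queue [9, 17, 1, 7, 16]
Visit 9; enqueue 2, 6 → queue [17, 1, 7, 16, 2, 6]
Visit 17; enqueue 4, 18 → queue [1, 7, 16, 2, 6, 4, 18]
Visit 1; enqueue 8, 13 → queue [7, 16, 2, 6, 4, 18, 8, 13]
Visit 7 → queue [16, 2, 6, 4, 18, 8, 13]
Visit 16; enqueue 15 → queue [2, 6, 4, 18, 8, 13, 15]
Visit 2; enqueue 11, 12, 14 → queue [6, 4, 18, 8, 13, 15, 11, 12, 14]
Visit 6 → queue [4, 18, 8, 13, 15, 11, 12, 14]
Visit 4 → queue [18, 8, 13, 15, 11, 12, 14]
Visit 18 → queue [8, 13, 15, 11, 12, 14]
Visit 8 → queue [13, 15, 11, 12, 14]
Visit 13 → queue [15, 11, 12, 14]
Visit 15 → queue [11, 12, 14]
Visit 11 → queue [12, 14]
Visit 12 → queue [14]
Visit 14; enqueue 3 → queue [3]
Visit 3 → queue []

10 -> 5 -> 9 -> 17 -> 1 -> 7 -> 16 -> 2 -> 6 -> 4 -> 18 -> 8 -> 13 -> 15 -> 11 -> 12 -> 14 -> 3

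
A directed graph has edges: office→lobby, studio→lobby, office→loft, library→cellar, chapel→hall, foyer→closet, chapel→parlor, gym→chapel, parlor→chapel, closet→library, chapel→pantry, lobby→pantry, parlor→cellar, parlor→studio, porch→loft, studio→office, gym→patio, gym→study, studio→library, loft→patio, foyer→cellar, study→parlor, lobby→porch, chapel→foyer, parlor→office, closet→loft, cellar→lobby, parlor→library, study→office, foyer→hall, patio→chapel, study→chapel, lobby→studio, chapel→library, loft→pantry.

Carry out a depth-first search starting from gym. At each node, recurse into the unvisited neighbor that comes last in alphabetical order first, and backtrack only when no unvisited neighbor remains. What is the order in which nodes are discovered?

gym -> study -> parlor -> studio -> office -> loft -> patio -> chapel -> pantry -> library -> cellar -> lobby -> porch -> hall -> foyer -> closet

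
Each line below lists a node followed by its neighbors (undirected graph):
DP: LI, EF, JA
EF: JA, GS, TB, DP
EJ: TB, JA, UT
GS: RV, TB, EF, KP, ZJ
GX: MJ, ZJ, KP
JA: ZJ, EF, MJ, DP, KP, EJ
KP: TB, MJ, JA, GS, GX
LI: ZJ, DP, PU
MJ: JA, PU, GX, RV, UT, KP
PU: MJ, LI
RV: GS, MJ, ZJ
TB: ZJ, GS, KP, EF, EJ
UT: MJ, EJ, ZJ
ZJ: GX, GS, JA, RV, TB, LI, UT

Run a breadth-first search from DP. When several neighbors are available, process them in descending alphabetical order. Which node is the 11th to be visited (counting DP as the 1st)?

GS

Visit DP; enqueue LI, JA, EF → queue [LI, JA, EF]
Visit LI; enqueue ZJ, PU → queue [JA, EF, ZJ, PU]
Visit JA; enqueue MJ, KP, EJ → queue [EF, ZJ, PU, MJ, KP, EJ]
Visit EF; enqueue TB, GS → queue [ZJ, PU, MJ, KP, EJ, TB, GS]
Visit ZJ; enqueue UT, RV, GX → queue [PU, MJ, KP, EJ, TB, GS, UT, RV, GX]
Visit PU → queue [MJ, KP, EJ, TB, GS, UT, RV, GX]
Visit MJ → queue [KP, EJ, TB, GS, UT, RV, GX]
Visit KP → queue [EJ, TB, GS, UT, RV, GX]
Visit EJ → queue [TB, GS, UT, RV, GX]
Visit TB → queue [GS, UT, RV, GX]
Visit GS → queue [UT, RV, GX]
Visit UT → queue [RV, GX]
Visit RV → queue [GX]
Visit GX → queue []

Visit order: DP, LI, JA, EF, ZJ, PU, MJ, KP, EJ, TB, GS, UT, RV, GX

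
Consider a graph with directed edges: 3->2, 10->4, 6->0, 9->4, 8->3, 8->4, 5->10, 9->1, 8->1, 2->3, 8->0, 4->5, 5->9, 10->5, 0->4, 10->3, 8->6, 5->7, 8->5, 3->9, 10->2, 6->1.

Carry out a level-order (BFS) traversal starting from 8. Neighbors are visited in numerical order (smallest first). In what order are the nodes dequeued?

Visit 8; enqueue 0, 1, 3, 4, 5, 6 → queue [0, 1, 3, 4, 5, 6]
Visit 0 → queue [1, 3, 4, 5, 6]
Visit 1 → queue [3, 4, 5, 6]
Visit 3; enqueue 2, 9 → queue [4, 5, 6, 2, 9]
Visit 4 → queue [5, 6, 2, 9]
Visit 5; enqueue 7, 10 → queue [6, 2, 9, 7, 10]
Visit 6 → queue [2, 9, 7, 10]
Visit 2 → queue [9, 7, 10]
Visit 9 → queue [7, 10]
Visit 7 → queue [10]
Visit 10 → queue []

8 0 1 3 4 5 6 2 9 7 10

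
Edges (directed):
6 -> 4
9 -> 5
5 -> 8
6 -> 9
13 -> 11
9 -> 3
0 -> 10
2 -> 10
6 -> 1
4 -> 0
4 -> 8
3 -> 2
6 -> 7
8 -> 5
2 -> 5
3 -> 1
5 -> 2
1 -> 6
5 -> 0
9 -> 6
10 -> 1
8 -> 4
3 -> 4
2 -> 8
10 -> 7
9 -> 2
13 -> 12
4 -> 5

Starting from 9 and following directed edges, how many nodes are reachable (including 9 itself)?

11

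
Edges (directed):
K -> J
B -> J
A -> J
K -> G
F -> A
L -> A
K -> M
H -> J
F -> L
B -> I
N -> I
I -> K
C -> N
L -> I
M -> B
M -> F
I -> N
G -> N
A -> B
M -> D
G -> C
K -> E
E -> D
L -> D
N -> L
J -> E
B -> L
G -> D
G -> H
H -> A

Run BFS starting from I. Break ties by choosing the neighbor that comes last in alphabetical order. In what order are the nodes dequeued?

Visit I; enqueue N, K → queue [N, K]
Visit N; enqueue L → queue [K, L]
Visit K; enqueue M, J, G, E → queue [L, M, J, G, E]
Visit L; enqueue D, A → queue [M, J, G, E, D, A]
Visit M; enqueue F, B → queue [J, G, E, D, A, F, B]
Visit J → queue [G, E, D, A, F, B]
Visit G; enqueue H, C → queue [E, D, A, F, B, H, C]
Visit E → queue [D, A, F, B, H, C]
Visit D → queue [A, F, B, H, C]
Visit A → queue [F, B, H, C]
Visit F → queue [B, H, C]
Visit B → queue [H, C]
Visit H → queue [C]
Visit C → queue []

I, N, K, L, M, J, G, E, D, A, F, B, H, C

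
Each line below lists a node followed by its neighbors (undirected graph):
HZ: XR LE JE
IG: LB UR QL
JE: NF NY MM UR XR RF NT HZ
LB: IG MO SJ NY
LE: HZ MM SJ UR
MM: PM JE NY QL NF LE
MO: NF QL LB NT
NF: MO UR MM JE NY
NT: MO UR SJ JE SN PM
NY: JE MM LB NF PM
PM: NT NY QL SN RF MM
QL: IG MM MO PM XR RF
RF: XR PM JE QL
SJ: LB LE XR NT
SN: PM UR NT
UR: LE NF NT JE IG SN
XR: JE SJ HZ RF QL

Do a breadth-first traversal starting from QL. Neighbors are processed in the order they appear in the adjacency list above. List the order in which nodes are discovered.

QL → IG → MM → MO → PM → XR → RF → LB → UR → JE → NY → NF → LE → NT → SN → SJ → HZ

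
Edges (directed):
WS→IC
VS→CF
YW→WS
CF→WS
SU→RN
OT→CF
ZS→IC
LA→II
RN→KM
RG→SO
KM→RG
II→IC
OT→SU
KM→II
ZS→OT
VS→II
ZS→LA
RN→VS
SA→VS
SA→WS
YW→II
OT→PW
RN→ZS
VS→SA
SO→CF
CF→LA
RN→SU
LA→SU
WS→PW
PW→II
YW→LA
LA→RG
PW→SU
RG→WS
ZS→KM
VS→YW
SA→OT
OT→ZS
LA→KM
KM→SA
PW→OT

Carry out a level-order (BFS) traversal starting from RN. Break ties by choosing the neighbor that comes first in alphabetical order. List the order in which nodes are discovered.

Visit RN; enqueue KM, SU, VS, ZS → queue [KM, SU, VS, ZS]
Visit KM; enqueue II, RG, SA → queue [SU, VS, ZS, II, RG, SA]
Visit SU → queue [VS, ZS, II, RG, SA]
Visit VS; enqueue CF, YW → queue [ZS, II, RG, SA, CF, YW]
Visit ZS; enqueue IC, LA, OT → queue [II, RG, SA, CF, YW, IC, LA, OT]
Visit II → queue [RG, SA, CF, YW, IC, LA, OT]
Visit RG; enqueue SO, WS → queue [SA, CF, YW, IC, LA, OT, SO, WS]
Visit SA → queue [CF, YW, IC, LA, OT, SO, WS]
Visit CF → queue [YW, IC, LA, OT, SO, WS]
Visit YW → queue [IC, LA, OT, SO, WS]
Visit IC → queue [LA, OT, SO, WS]
Visit LA → queue [OT, SO, WS]
Visit OT; enqueue PW → queue [SO, WS, PW]
Visit SO → queue [WS, PW]
Visit WS → queue [PW]
Visit PW → queue []

RN, KM, SU, VS, ZS, II, RG, SA, CF, YW, IC, LA, OT, SO, WS, PW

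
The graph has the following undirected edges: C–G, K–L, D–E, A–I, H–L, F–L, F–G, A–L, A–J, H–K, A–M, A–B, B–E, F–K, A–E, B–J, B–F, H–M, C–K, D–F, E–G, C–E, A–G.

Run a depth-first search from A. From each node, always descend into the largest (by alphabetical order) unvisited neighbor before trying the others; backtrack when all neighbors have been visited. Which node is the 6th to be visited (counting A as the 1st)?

Visit A
A → M
M → H
H → L
L → K
K → F
F → G
G → E
E → D
E → C
E → B
B → J
A → I

Visit order: A, M, H, L, K, F, G, E, D, C, B, J, I

F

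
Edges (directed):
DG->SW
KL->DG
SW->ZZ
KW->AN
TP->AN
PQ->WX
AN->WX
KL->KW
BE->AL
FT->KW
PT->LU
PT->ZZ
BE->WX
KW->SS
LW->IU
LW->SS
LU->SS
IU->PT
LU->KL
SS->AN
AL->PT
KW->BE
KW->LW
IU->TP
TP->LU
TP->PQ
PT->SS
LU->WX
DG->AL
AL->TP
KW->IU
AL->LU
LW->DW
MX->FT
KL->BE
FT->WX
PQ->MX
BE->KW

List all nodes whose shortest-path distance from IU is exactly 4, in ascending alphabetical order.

BE, DG, FT, KW

Level 0: IU
Level 1: PT, TP
Level 2: AN, LU, PQ, SS, ZZ
Level 3: KL, MX, WX
Level 4: BE, DG, FT, KW
Level 5: AL, LW, SW
Level 6: DW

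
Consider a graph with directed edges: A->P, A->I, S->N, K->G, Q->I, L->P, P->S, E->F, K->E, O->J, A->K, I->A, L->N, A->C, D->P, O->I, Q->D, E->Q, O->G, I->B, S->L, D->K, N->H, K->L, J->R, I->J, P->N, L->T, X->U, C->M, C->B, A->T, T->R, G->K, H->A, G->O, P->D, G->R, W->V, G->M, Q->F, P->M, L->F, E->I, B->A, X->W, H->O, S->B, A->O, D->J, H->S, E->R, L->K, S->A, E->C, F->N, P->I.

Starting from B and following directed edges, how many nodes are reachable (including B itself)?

BFS from B visits: B, A, C, I, K, O, P, T, M, J, E, G, L, D, N, S, R, F, Q, H
Reachable nodes: 20 of 24 total.

20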